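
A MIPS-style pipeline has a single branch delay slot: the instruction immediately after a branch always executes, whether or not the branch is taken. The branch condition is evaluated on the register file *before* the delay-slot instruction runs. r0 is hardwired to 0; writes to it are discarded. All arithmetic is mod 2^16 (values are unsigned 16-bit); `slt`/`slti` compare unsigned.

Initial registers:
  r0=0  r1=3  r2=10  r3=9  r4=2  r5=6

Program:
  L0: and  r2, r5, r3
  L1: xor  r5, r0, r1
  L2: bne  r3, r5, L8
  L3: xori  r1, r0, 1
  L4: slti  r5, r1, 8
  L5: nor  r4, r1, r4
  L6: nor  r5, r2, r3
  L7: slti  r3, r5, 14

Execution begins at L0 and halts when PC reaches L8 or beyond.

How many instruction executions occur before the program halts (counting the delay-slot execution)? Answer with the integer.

[0] and  r2, r5, r3  →  {r0:0, r1:3, r2:0, r3:9, r4:2, r5:6}
[1] xor  r5, r0, r1  →  {r0:0, r1:3, r2:0, r3:9, r4:2, r5:3}
[2] bne  r3, r5, L8  →  {r0:0, r1:3, r2:0, r3:9, r4:2, r5:3}  ⟨branch taken⟩
[3] xori  r1, r0, 1  →  {r0:0, r1:1, r2:0, r3:9, r4:2, r5:3}

4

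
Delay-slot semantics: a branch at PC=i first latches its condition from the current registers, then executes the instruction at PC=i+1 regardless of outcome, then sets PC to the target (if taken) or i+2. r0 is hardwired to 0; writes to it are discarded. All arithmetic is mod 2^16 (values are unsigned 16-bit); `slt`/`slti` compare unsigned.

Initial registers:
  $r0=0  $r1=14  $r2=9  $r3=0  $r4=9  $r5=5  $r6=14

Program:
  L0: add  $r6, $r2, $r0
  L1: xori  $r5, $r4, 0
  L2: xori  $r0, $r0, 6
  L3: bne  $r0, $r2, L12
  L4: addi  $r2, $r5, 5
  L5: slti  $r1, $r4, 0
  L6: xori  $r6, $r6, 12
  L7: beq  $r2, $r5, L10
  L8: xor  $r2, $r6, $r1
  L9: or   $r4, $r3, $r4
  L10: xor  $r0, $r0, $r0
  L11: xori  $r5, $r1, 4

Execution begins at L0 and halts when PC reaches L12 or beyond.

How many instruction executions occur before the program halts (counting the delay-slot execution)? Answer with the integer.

PC=0  add  $r6, $r2, $r0     | $r0=0 $r1=14 $r2=9 $r3=0 $r4=9 $r5=5 $r6=9
PC=1  xori  $r5, $r4, 0      | $r0=0 $r1=14 $r2=9 $r3=0 $r4=9 $r5=9 $r6=9
PC=2  xori  $r0, $r0, 6      | $r0=0 $r1=14 $r2=9 $r3=0 $r4=9 $r5=9 $r6=9
PC=3  bne  $r0, $r2, L12     | $r0=0 $r1=14 $r2=9 $r3=0 $r4=9 $r5=9 $r6=9  [TAKEN]
PC=4  addi  $r2, $r5, 5      | $r0=0 $r1=14 $r2=14 $r3=0 $r4=9 $r5=9 $r6=9

5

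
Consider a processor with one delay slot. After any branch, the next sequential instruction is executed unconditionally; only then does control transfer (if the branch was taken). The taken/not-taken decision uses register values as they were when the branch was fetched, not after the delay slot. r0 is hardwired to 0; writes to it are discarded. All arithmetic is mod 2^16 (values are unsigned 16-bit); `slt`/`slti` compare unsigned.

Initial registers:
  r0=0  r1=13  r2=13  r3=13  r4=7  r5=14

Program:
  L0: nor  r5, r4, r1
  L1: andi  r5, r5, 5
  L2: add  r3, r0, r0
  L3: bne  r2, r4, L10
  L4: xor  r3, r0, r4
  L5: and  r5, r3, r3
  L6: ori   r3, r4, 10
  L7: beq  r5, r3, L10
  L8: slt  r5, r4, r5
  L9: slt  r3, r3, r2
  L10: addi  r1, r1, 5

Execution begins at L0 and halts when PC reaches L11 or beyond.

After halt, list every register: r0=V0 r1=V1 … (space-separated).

PC=0  nor  r5, r4, r1        | r0=0 r1=13 r2=13 r3=13 r4=7 r5=65520
PC=1  andi  r5, r5, 5        | r0=0 r1=13 r2=13 r3=13 r4=7 r5=0
PC=2  add  r3, r0, r0        | r0=0 r1=13 r2=13 r3=0 r4=7 r5=0
PC=3  bne  r2, r4, L10       | r0=0 r1=13 r2=13 r3=0 r4=7 r5=0  [TAKEN]
PC=4  xor  r3, r0, r4        | r0=0 r1=13 r2=13 r3=7 r4=7 r5=0
PC=10 addi  r1, r1, 5        | r0=0 r1=18 r2=13 r3=7 r4=7 r5=0

r0=0 r1=18 r2=13 r3=7 r4=7 r5=0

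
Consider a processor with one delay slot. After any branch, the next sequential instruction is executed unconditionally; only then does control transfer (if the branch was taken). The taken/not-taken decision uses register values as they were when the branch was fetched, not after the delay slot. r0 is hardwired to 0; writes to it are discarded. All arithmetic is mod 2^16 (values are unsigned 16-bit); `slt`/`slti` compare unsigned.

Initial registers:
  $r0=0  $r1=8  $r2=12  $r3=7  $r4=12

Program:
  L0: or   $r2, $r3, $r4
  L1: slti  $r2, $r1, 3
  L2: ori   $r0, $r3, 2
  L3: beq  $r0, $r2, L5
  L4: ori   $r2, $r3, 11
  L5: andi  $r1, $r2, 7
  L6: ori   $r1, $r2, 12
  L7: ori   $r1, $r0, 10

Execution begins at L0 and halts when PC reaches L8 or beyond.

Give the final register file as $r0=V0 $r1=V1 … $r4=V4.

#0 or   $r2, $r3, $r4 ; 0/8/15/7/12
#1 slti  $r2, $r1, 3 ; 0/8/0/7/12
#2 ori   $r0, $r3, 2 ; 0/8/0/7/12
#3 beq  $r0, $r2, L5 ; 0/8/0/7/12 ; →target
#4 ori   $r2, $r3, 11 ; 0/8/15/7/12
#5 andi  $r1, $r2, 7 ; 0/7/15/7/12
#6 ori   $r1, $r2, 12 ; 0/15/15/7/12
#7 ori   $r1, $r0, 10 ; 0/10/15/7/12

$r0=0 $r1=10 $r2=15 $r3=7 $r4=12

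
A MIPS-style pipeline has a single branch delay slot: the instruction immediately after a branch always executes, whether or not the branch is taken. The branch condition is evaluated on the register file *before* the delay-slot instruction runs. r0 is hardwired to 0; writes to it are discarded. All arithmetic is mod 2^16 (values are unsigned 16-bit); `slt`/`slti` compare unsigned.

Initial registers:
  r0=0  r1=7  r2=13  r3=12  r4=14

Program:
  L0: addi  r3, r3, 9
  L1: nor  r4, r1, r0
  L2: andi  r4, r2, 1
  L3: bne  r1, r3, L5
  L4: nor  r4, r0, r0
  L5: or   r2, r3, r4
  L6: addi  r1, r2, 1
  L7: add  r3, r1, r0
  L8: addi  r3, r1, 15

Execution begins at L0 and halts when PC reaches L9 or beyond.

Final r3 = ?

PC=0  addi  r3, r3, 9        | r0=0 r1=7 r2=13 r3=21 r4=14
PC=1  nor  r4, r1, r0        | r0=0 r1=7 r2=13 r3=21 r4=65528
PC=2  andi  r4, r2, 1        | r0=0 r1=7 r2=13 r3=21 r4=1
PC=3  bne  r1, r3, L5        | r0=0 r1=7 r2=13 r3=21 r4=1  [TAKEN]
PC=4  nor  r4, r0, r0        | r0=0 r1=7 r2=13 r3=21 r4=65535
PC=5  or   r2, r3, r4        | r0=0 r1=7 r2=65535 r3=21 r4=65535
PC=6  addi  r1, r2, 1        | r0=0 r1=0 r2=65535 r3=21 r4=65535
PC=7  add  r3, r1, r0        | r0=0 r1=0 r2=65535 r3=0 r4=65535
PC=8  addi  r3, r1, 15       | r0=0 r1=0 r2=65535 r3=15 r4=65535

15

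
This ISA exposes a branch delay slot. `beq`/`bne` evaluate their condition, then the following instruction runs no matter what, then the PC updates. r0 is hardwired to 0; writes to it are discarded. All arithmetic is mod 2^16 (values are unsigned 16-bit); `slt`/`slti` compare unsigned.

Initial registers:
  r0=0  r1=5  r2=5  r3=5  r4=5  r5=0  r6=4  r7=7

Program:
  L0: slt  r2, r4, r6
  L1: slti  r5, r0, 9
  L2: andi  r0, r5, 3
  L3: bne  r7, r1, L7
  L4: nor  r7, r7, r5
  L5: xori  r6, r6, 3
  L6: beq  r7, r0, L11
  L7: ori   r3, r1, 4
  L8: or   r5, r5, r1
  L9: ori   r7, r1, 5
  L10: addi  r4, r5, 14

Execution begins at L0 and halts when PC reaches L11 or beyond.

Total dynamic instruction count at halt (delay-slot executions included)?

PC=0  slt  r2, r4, r6        | r0=0 r1=5 r2=0 r3=5 r4=5 r5=0 r6=4 r7=7
PC=1  slti  r5, r0, 9        | r0=0 r1=5 r2=0 r3=5 r4=5 r5=1 r6=4 r7=7
PC=2  andi  r0, r5, 3        | r0=0 r1=5 r2=0 r3=5 r4=5 r5=1 r6=4 r7=7
PC=3  bne  r7, r1, L7        | r0=0 r1=5 r2=0 r3=5 r4=5 r5=1 r6=4 r7=7  [TAKEN]
PC=4  nor  r7, r7, r5        | r0=0 r1=5 r2=0 r3=5 r4=5 r5=1 r6=4 r7=65528
PC=7  ori   r3, r1, 4        | r0=0 r1=5 r2=0 r3=5 r4=5 r5=1 r6=4 r7=65528
PC=8  or   r5, r5, r1        | r0=0 r1=5 r2=0 r3=5 r4=5 r5=5 r6=4 r7=65528
PC=9  ori   r7, r1, 5        | r0=0 r1=5 r2=0 r3=5 r4=5 r5=5 r6=4 r7=5
PC=10 addi  r4, r5, 14       | r0=0 r1=5 r2=0 r3=5 r4=19 r5=5 r6=4 r7=5

9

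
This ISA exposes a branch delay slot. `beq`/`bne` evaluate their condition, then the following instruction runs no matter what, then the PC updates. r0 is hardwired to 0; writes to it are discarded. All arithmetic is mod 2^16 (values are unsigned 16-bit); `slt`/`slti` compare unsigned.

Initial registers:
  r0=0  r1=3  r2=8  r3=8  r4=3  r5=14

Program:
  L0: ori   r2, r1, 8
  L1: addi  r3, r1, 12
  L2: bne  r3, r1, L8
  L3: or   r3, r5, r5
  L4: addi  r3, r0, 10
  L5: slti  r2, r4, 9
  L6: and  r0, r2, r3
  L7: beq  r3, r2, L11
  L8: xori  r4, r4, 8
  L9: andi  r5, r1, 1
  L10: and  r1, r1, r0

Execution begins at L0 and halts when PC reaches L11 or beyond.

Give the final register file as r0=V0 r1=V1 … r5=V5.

r0=0 r1=0 r2=11 r3=14 r4=11 r5=1

[0] ori   r2, r1, 8  →  {r0:0, r1:3, r2:11, r3:8, r4:3, r5:14}
[1] addi  r3, r1, 12  →  {r0:0, r1:3, r2:11, r3:15, r4:3, r5:14}
[2] bne  r3, r1, L8  →  {r0:0, r1:3, r2:11, r3:15, r4:3, r5:14}  ⟨branch taken⟩
[3] or   r3, r5, r5  →  {r0:0, r1:3, r2:11, r3:14, r4:3, r5:14}
[8] xori  r4, r4, 8  →  {r0:0, r1:3, r2:11, r3:14, r4:11, r5:14}
[9] andi  r5, r1, 1  →  {r0:0, r1:3, r2:11, r3:14, r4:11, r5:1}
[10] and  r1, r1, r0  →  {r0:0, r1:0, r2:11, r3:14, r4:11, r5:1}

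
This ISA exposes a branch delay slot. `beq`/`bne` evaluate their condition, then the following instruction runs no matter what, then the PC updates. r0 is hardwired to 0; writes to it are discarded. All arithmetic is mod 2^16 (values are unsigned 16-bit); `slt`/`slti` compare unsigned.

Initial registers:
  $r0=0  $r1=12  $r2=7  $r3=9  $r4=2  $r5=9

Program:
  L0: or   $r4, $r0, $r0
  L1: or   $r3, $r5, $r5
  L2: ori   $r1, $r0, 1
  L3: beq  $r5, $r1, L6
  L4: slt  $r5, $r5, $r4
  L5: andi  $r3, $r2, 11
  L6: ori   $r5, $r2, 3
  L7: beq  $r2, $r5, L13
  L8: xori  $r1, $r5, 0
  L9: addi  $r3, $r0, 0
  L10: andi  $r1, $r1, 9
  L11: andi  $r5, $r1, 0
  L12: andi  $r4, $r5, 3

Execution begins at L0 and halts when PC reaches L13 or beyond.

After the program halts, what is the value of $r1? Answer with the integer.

7

[0] or   $r4, $r0, $r0  →  {$r0:0, $r1:12, $r2:7, $r3:9, $r4:0, $r5:9}
[1] or   $r3, $r5, $r5  →  {$r0:0, $r1:12, $r2:7, $r3:9, $r4:0, $r5:9}
[2] ori   $r1, $r0, 1  →  {$r0:0, $r1:1, $r2:7, $r3:9, $r4:0, $r5:9}
[3] beq  $r5, $r1, L6  →  {$r0:0, $r1:1, $r2:7, $r3:9, $r4:0, $r5:9}  ⟨branch fallthrough⟩
[4] slt  $r5, $r5, $r4  →  {$r0:0, $r1:1, $r2:7, $r3:9, $r4:0, $r5:0}
[5] andi  $r3, $r2, 11  →  {$r0:0, $r1:1, $r2:7, $r3:3, $r4:0, $r5:0}
[6] ori   $r5, $r2, 3  →  {$r0:0, $r1:1, $r2:7, $r3:3, $r4:0, $r5:7}
[7] beq  $r2, $r5, L13  →  {$r0:0, $r1:1, $r2:7, $r3:3, $r4:0, $r5:7}  ⟨branch taken⟩
[8] xori  $r1, $r5, 0  →  {$r0:0, $r1:7, $r2:7, $r3:3, $r4:0, $r5:7}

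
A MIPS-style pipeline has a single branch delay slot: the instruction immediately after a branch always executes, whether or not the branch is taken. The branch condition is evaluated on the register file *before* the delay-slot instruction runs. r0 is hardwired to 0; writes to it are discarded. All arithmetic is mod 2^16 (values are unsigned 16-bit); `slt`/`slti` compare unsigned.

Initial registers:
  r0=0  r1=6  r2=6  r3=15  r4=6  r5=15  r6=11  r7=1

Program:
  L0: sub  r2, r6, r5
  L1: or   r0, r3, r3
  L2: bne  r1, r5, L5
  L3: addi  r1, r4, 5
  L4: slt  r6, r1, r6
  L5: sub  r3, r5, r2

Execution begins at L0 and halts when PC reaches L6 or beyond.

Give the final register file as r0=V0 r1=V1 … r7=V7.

#0 sub  r2, r6, r5 ; 0/6/65532/15/6/15/11/1
#1 or   r0, r3, r3 ; 0/6/65532/15/6/15/11/1
#2 bne  r1, r5, L5 ; 0/6/65532/15/6/15/11/1 ; →target
#3 addi  r1, r4, 5 ; 0/11/65532/15/6/15/11/1
#5 sub  r3, r5, r2 ; 0/11/65532/19/6/15/11/1

r0=0 r1=11 r2=65532 r3=19 r4=6 r5=15 r6=11 r7=1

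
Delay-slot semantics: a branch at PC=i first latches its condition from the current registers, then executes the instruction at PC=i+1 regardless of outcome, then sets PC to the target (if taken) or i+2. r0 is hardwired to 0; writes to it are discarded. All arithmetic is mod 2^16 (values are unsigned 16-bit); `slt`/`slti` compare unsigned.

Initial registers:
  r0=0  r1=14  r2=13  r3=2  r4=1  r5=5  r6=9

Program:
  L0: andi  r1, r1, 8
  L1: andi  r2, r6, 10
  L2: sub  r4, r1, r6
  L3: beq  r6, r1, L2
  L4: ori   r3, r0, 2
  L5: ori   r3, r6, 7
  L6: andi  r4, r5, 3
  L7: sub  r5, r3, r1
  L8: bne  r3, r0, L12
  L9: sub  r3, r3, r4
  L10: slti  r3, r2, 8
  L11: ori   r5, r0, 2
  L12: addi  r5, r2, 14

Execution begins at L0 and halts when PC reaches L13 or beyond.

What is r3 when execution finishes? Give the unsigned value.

#0 andi  r1, r1, 8 ; 0/8/13/2/1/5/9
#1 andi  r2, r6, 10 ; 0/8/8/2/1/5/9
#2 sub  r4, r1, r6 ; 0/8/8/2/65535/5/9
#3 beq  r6, r1, L2 ; 0/8/8/2/65535/5/9 ; →fallthru
#4 ori   r3, r0, 2 ; 0/8/8/2/65535/5/9
#5 ori   r3, r6, 7 ; 0/8/8/15/65535/5/9
#6 andi  r4, r5, 3 ; 0/8/8/15/1/5/9
#7 sub  r5, r3, r1 ; 0/8/8/15/1/7/9
#8 bne  r3, r0, L12 ; 0/8/8/15/1/7/9 ; →target
#9 sub  r3, r3, r4 ; 0/8/8/14/1/7/9
#12 addi  r5, r2, 14 ; 0/8/8/14/1/22/9

14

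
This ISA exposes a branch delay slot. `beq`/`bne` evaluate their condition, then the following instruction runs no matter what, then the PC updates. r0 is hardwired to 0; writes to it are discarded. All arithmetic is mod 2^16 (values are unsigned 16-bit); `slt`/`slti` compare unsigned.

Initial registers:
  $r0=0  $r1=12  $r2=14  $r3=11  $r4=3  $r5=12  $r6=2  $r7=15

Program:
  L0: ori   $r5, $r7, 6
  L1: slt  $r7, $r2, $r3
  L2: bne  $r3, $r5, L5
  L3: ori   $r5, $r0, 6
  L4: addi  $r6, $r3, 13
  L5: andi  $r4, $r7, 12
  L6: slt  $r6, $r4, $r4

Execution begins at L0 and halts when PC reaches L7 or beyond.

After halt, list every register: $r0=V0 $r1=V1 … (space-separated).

  step pc=0: ori   $r5, $r7, 6  regs=(0,12,14,11,3,15,2,15)
  step pc=1: slt  $r7, $r2, $r3  regs=(0,12,14,11,3,15,2,0)
  step pc=2: bne  $r3, $r5, L5  cond=T  regs=(0,12,14,11,3,15,2,0)
  step pc=3: ori   $r5, $r0, 6  regs=(0,12,14,11,3,6,2,0)
  step pc=5: andi  $r4, $r7, 12  regs=(0,12,14,11,0,6,2,0)
  step pc=6: slt  $r6, $r4, $r4  regs=(0,12,14,11,0,6,0,0)

$r0=0 $r1=12 $r2=14 $r3=11 $r4=0 $r5=6 $r6=0 $r7=0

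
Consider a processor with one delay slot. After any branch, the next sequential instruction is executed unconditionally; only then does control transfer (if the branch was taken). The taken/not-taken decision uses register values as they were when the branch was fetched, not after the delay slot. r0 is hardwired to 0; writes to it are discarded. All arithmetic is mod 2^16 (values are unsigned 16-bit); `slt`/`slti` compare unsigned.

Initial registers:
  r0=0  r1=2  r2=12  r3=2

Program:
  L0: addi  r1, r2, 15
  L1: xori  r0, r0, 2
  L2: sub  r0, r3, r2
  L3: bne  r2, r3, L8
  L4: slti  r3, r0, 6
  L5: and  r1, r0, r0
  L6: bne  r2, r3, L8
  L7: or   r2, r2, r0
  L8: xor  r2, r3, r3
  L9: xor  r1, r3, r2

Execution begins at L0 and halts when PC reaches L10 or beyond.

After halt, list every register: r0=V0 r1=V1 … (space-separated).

r0=0 r1=1 r2=0 r3=1

[0] addi  r1, r2, 15  →  {r0:0, r1:27, r2:12, r3:2}
[1] xori  r0, r0, 2  →  {r0:0, r1:27, r2:12, r3:2}
[2] sub  r0, r3, r2  →  {r0:0, r1:27, r2:12, r3:2}
[3] bne  r2, r3, L8  →  {r0:0, r1:27, r2:12, r3:2}  ⟨branch taken⟩
[4] slti  r3, r0, 6  →  {r0:0, r1:27, r2:12, r3:1}
[8] xor  r2, r3, r3  →  {r0:0, r1:27, r2:0, r3:1}
[9] xor  r1, r3, r2  →  {r0:0, r1:1, r2:0, r3:1}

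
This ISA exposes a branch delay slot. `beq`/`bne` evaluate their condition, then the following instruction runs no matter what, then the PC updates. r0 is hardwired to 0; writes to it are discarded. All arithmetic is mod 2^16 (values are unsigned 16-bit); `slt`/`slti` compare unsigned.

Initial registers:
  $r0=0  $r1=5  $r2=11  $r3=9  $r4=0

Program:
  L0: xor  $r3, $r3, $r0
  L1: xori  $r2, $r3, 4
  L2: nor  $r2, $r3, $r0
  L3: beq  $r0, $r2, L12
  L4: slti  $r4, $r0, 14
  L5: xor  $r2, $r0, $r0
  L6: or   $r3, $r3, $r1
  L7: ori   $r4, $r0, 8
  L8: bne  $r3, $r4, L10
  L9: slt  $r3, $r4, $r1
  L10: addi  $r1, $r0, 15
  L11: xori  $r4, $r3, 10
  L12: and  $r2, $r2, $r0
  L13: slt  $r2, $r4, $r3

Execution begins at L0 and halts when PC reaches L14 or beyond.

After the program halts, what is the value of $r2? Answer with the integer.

0

PC=0  xor  $r3, $r3, $r0     | $r0=0 $r1=5 $r2=11 $r3=9 $r4=0
PC=1  xori  $r2, $r3, 4      | $r0=0 $r1=5 $r2=13 $r3=9 $r4=0
PC=2  nor  $r2, $r3, $r0     | $r0=0 $r1=5 $r2=65526 $r3=9 $r4=0
PC=3  beq  $r0, $r2, L12     | $r0=0 $r1=5 $r2=65526 $r3=9 $r4=0  [not taken]
PC=4  slti  $r4, $r0, 14     | $r0=0 $r1=5 $r2=65526 $r3=9 $r4=1
PC=5  xor  $r2, $r0, $r0     | $r0=0 $r1=5 $r2=0 $r3=9 $r4=1
PC=6  or   $r3, $r3, $r1     | $r0=0 $r1=5 $r2=0 $r3=13 $r4=1
PC=7  ori   $r4, $r0, 8      | $r0=0 $r1=5 $r2=0 $r3=13 $r4=8
PC=8  bne  $r3, $r4, L10     | $r0=0 $r1=5 $r2=0 $r3=13 $r4=8  [TAKEN]
PC=9  slt  $r3, $r4, $r1     | $r0=0 $r1=5 $r2=0 $r3=0 $r4=8
PC=10 addi  $r1, $r0, 15     | $r0=0 $r1=15 $r2=0 $r3=0 $r4=8
PC=11 xori  $r4, $r3, 10     | $r0=0 $r1=15 $r2=0 $r3=0 $r4=10
PC=12 and  $r2, $r2, $r0     | $r0=0 $r1=15 $r2=0 $r3=0 $r4=10
PC=13 slt  $r2, $r4, $r3     | $r0=0 $r1=15 $r2=0 $r3=0 $r4=10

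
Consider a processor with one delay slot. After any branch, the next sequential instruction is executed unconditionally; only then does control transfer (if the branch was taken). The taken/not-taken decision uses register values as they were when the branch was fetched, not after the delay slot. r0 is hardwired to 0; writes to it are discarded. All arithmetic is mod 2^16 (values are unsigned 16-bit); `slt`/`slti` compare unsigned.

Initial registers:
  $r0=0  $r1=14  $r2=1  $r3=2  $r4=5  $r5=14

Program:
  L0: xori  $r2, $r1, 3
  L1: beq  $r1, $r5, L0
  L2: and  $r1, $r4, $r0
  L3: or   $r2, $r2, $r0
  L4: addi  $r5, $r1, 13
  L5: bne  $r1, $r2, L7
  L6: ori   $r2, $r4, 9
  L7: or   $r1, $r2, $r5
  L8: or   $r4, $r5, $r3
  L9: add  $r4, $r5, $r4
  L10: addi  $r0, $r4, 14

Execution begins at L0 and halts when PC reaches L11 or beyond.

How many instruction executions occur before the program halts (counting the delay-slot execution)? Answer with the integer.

14

#0 xori  $r2, $r1, 3 ; 0/14/13/2/5/14
#1 beq  $r1, $r5, L0 ; 0/14/13/2/5/14 ; →target
#2 and  $r1, $r4, $r0 ; 0/0/13/2/5/14
#0 xori  $r2, $r1, 3 ; 0/0/3/2/5/14
#1 beq  $r1, $r5, L0 ; 0/0/3/2/5/14 ; →fallthru
#2 and  $r1, $r4, $r0 ; 0/0/3/2/5/14
#3 or   $r2, $r2, $r0 ; 0/0/3/2/5/14
#4 addi  $r5, $r1, 13 ; 0/0/3/2/5/13
#5 bne  $r1, $r2, L7 ; 0/0/3/2/5/13 ; →target
#6 ori   $r2, $r4, 9 ; 0/0/13/2/5/13
#7 or   $r1, $r2, $r5 ; 0/13/13/2/5/13
#8 or   $r4, $r5, $r3 ; 0/13/13/2/15/13
#9 add  $r4, $r5, $r4 ; 0/13/13/2/28/13
#10 addi  $r0, $r4, 14 ; 0/13/13/2/28/13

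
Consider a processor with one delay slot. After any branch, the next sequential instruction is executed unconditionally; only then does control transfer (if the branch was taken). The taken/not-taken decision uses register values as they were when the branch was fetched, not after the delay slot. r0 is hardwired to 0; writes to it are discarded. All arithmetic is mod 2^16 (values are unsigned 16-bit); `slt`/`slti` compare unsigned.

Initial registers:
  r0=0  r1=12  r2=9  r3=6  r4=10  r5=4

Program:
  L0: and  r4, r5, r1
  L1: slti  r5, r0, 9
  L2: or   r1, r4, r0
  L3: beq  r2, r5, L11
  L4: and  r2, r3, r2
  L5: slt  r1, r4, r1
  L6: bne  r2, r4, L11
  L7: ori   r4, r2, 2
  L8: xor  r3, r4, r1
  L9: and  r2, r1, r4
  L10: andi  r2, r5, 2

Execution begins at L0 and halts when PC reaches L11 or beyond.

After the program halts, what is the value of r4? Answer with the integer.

2

  step pc=0: and  r4, r5, r1  regs=(0,12,9,6,4,4)
  step pc=1: slti  r5, r0, 9  regs=(0,12,9,6,4,1)
  step pc=2: or   r1, r4, r0  regs=(0,4,9,6,4,1)
  step pc=3: beq  r2, r5, L11  cond=F  regs=(0,4,9,6,4,1)
  step pc=4: and  r2, r3, r2  regs=(0,4,0,6,4,1)
  step pc=5: slt  r1, r4, r1  regs=(0,0,0,6,4,1)
  step pc=6: bne  r2, r4, L11  cond=T  regs=(0,0,0,6,4,1)
  step pc=7: ori   r4, r2, 2  regs=(0,0,0,6,2,1)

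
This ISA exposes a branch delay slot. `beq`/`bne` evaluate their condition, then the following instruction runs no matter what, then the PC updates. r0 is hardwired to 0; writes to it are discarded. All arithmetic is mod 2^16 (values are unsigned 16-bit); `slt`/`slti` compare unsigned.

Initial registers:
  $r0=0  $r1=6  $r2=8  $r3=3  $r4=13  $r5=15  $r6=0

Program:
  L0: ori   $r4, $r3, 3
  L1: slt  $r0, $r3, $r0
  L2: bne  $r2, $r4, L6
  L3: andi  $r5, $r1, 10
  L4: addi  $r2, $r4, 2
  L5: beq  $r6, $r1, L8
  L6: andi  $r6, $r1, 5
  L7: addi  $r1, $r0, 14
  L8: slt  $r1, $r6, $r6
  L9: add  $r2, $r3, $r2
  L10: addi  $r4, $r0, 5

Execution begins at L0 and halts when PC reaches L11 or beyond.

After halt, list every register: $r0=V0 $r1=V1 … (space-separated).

$r0=0 $r1=0 $r2=11 $r3=3 $r4=5 $r5=2 $r6=4

PC=0  ori   $r4, $r3, 3      | $r0=0 $r1=6 $r2=8 $r3=3 $r4=3 $r5=15 $r6=0
PC=1  slt  $r0, $r3, $r0     | $r0=0 $r1=6 $r2=8 $r3=3 $r4=3 $r5=15 $r6=0
PC=2  bne  $r2, $r4, L6      | $r0=0 $r1=6 $r2=8 $r3=3 $r4=3 $r5=15 $r6=0  [TAKEN]
PC=3  andi  $r5, $r1, 10     | $r0=0 $r1=6 $r2=8 $r3=3 $r4=3 $r5=2 $r6=0
PC=6  andi  $r6, $r1, 5      | $r0=0 $r1=6 $r2=8 $r3=3 $r4=3 $r5=2 $r6=4
PC=7  addi  $r1, $r0, 14     | $r0=0 $r1=14 $r2=8 $r3=3 $r4=3 $r5=2 $r6=4
PC=8  slt  $r1, $r6, $r6     | $r0=0 $r1=0 $r2=8 $r3=3 $r4=3 $r5=2 $r6=4
PC=9  add  $r2, $r3, $r2     | $r0=0 $r1=0 $r2=11 $r3=3 $r4=3 $r5=2 $r6=4
PC=10 addi  $r4, $r0, 5      | $r0=0 $r1=0 $r2=11 $r3=3 $r4=5 $r5=2 $r6=4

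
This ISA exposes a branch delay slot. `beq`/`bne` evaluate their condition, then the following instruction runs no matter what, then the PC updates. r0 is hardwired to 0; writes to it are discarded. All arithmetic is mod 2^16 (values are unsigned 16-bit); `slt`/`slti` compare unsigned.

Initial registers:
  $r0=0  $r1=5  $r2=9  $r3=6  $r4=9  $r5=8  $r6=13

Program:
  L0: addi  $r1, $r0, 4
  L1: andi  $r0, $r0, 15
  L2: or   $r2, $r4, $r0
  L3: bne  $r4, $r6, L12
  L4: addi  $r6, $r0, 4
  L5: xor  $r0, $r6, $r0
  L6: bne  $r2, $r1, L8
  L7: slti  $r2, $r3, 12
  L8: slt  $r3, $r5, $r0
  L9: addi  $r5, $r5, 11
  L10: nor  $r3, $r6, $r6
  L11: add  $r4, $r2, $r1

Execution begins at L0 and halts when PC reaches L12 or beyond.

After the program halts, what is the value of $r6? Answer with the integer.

4

[0] addi  $r1, $r0, 4  →  {$r0:0, $r1:4, $r2:9, $r3:6, $r4:9, $r5:8, $r6:13}
[1] andi  $r0, $r0, 15  →  {$r0:0, $r1:4, $r2:9, $r3:6, $r4:9, $r5:8, $r6:13}
[2] or   $r2, $r4, $r0  →  {$r0:0, $r1:4, $r2:9, $r3:6, $r4:9, $r5:8, $r6:13}
[3] bne  $r4, $r6, L12  →  {$r0:0, $r1:4, $r2:9, $r3:6, $r4:9, $r5:8, $r6:13}  ⟨branch taken⟩
[4] addi  $r6, $r0, 4  →  {$r0:0, $r1:4, $r2:9, $r3:6, $r4:9, $r5:8, $r6:4}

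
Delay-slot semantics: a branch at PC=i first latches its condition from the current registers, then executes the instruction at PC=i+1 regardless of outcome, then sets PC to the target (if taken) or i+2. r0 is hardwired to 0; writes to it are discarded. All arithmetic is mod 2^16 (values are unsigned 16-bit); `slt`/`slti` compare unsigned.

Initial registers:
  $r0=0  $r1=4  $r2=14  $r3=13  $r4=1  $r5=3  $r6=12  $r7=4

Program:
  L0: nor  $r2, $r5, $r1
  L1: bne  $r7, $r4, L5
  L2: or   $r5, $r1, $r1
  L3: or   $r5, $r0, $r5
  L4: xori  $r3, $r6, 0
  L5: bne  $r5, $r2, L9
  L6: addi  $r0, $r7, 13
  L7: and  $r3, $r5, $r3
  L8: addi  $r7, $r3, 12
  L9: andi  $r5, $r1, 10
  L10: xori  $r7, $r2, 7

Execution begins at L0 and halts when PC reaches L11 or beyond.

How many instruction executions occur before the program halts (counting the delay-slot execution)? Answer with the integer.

7

  step pc=0: nor  $r2, $r5, $r1  regs=(0,4,65528,13,1,3,12,4)
  step pc=1: bne  $r7, $r4, L5  cond=T  regs=(0,4,65528,13,1,3,12,4)
  step pc=2: or   $r5, $r1, $r1  regs=(0,4,65528,13,1,4,12,4)
  step pc=5: bne  $r5, $r2, L9  cond=T  regs=(0,4,65528,13,1,4,12,4)
  step pc=6: addi  $r0, $r7, 13  regs=(0,4,65528,13,1,4,12,4)
  step pc=9: andi  $r5, $r1, 10  regs=(0,4,65528,13,1,0,12,4)
  step pc=10: xori  $r7, $r2, 7  regs=(0,4,65528,13,1,0,12,65535)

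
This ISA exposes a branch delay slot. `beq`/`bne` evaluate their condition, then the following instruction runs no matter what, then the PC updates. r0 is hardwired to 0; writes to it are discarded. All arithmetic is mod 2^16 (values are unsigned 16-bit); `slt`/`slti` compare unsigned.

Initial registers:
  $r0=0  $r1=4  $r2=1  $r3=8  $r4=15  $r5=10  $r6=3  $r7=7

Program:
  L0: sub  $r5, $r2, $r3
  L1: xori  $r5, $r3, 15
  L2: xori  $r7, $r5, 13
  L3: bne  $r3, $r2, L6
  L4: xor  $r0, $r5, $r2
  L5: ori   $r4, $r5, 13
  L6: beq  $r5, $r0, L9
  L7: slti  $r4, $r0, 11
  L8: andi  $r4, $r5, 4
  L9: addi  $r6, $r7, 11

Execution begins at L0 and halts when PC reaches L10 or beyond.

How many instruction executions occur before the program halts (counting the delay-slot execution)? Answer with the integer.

9

  step pc=0: sub  $r5, $r2, $r3  regs=(0,4,1,8,15,65529,3,7)
  step pc=1: xori  $r5, $r3, 15  regs=(0,4,1,8,15,7,3,7)
  step pc=2: xori  $r7, $r5, 13  regs=(0,4,1,8,15,7,3,10)
  step pc=3: bne  $r3, $r2, L6  cond=T  regs=(0,4,1,8,15,7,3,10)
  step pc=4: xor  $r0, $r5, $r2  regs=(0,4,1,8,15,7,3,10)
  step pc=6: beq  $r5, $r0, L9  cond=F  regs=(0,4,1,8,15,7,3,10)
  step pc=7: slti  $r4, $r0, 11  regs=(0,4,1,8,1,7,3,10)
  step pc=8: andi  $r4, $r5, 4  regs=(0,4,1,8,4,7,3,10)
  step pc=9: addi  $r6, $r7, 11  regs=(0,4,1,8,4,7,21,10)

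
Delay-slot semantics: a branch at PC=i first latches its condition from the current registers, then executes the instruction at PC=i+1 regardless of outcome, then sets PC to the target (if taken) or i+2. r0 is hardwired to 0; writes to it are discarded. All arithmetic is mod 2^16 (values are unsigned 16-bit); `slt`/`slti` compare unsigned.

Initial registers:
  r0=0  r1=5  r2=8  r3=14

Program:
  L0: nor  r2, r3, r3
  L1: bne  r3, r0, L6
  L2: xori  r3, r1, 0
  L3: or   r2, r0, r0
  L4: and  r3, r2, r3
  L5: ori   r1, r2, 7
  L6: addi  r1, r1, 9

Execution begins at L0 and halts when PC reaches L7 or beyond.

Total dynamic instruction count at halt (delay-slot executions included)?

PC=0  nor  r2, r3, r3        | r0=0 r1=5 r2=65521 r3=14
PC=1  bne  r3, r0, L6        | r0=0 r1=5 r2=65521 r3=14  [TAKEN]
PC=2  xori  r3, r1, 0        | r0=0 r1=5 r2=65521 r3=5
PC=6  addi  r1, r1, 9        | r0=0 r1=14 r2=65521 r3=5

4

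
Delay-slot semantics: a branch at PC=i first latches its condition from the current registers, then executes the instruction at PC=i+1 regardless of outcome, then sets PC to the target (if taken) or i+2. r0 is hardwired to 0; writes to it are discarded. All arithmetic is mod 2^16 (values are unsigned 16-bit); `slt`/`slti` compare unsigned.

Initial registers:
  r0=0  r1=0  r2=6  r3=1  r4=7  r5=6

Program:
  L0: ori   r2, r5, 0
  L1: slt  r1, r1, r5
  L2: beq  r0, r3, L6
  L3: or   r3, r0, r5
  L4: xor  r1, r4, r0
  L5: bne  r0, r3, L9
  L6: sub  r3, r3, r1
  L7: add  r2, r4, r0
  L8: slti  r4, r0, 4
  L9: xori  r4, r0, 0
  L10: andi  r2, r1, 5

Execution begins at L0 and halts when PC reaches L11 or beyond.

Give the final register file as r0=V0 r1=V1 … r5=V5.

[0] ori   r2, r5, 0  →  {r0:0, r1:0, r2:6, r3:1, r4:7, r5:6}
[1] slt  r1, r1, r5  →  {r0:0, r1:1, r2:6, r3:1, r4:7, r5:6}
[2] beq  r0, r3, L6  →  {r0:0, r1:1, r2:6, r3:1, r4:7, r5:6}  ⟨branch fallthrough⟩
[3] or   r3, r0, r5  →  {r0:0, r1:1, r2:6, r3:6, r4:7, r5:6}
[4] xor  r1, r4, r0  →  {r0:0, r1:7, r2:6, r3:6, r4:7, r5:6}
[5] bne  r0, r3, L9  →  {r0:0, r1:7, r2:6, r3:6, r4:7, r5:6}  ⟨branch taken⟩
[6] sub  r3, r3, r1  →  {r0:0, r1:7, r2:6, r3:65535, r4:7, r5:6}
[9] xori  r4, r0, 0  →  {r0:0, r1:7, r2:6, r3:65535, r4:0, r5:6}
[10] andi  r2, r1, 5  →  {r0:0, r1:7, r2:5, r3:65535, r4:0, r5:6}

r0=0 r1=7 r2=5 r3=65535 r4=0 r5=6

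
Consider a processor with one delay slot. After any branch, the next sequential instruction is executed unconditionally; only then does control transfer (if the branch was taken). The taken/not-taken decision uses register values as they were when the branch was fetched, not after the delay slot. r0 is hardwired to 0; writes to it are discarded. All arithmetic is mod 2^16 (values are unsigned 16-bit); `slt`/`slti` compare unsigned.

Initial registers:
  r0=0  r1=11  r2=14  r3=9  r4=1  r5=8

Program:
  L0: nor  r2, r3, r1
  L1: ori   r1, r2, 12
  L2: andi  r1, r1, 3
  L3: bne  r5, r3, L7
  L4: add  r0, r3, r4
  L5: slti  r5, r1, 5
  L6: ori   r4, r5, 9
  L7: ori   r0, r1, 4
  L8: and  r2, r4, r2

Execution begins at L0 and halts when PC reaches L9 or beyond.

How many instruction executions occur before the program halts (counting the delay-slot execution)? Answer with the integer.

#0 nor  r2, r3, r1 ; 0/11/65524/9/1/8
#1 ori   r1, r2, 12 ; 0/65532/65524/9/1/8
#2 andi  r1, r1, 3 ; 0/0/65524/9/1/8
#3 bne  r5, r3, L7 ; 0/0/65524/9/1/8 ; →target
#4 add  r0, r3, r4 ; 0/0/65524/9/1/8
#7 ori   r0, r1, 4 ; 0/0/65524/9/1/8
#8 and  r2, r4, r2 ; 0/0/0/9/1/8

7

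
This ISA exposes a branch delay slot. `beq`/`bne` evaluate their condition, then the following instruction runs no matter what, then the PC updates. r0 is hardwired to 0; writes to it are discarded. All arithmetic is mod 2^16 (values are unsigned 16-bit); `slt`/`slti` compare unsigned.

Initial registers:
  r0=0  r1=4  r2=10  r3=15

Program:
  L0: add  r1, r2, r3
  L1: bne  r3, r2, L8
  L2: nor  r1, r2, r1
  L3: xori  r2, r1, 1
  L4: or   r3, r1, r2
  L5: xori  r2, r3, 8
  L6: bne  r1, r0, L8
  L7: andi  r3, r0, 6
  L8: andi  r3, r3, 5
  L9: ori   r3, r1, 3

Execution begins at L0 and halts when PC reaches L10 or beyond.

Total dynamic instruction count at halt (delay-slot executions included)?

5

PC=0  add  r1, r2, r3        | r0=0 r1=25 r2=10 r3=15
PC=1  bne  r3, r2, L8        | r0=0 r1=25 r2=10 r3=15  [TAKEN]
PC=2  nor  r1, r2, r1        | r0=0 r1=65508 r2=10 r3=15
PC=8  andi  r3, r3, 5        | r0=0 r1=65508 r2=10 r3=5
PC=9  ori   r3, r1, 3        | r0=0 r1=65508 r2=10 r3=65511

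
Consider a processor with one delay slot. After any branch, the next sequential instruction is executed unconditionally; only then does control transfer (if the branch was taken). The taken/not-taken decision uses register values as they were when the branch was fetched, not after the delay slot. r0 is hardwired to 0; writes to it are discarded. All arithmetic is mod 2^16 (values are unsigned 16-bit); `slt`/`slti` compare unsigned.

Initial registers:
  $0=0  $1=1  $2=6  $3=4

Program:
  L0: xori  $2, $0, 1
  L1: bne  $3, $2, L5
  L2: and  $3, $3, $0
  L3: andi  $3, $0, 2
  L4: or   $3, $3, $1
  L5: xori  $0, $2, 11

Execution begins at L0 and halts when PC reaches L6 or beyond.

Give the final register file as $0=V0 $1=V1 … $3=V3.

#0 xori  $2, $0, 1 ; 0/1/1/4
#1 bne  $3, $2, L5 ; 0/1/1/4 ; →target
#2 and  $3, $3, $0 ; 0/1/1/0
#5 xori  $0, $2, 11 ; 0/1/1/0

$0=0 $1=1 $2=1 $3=0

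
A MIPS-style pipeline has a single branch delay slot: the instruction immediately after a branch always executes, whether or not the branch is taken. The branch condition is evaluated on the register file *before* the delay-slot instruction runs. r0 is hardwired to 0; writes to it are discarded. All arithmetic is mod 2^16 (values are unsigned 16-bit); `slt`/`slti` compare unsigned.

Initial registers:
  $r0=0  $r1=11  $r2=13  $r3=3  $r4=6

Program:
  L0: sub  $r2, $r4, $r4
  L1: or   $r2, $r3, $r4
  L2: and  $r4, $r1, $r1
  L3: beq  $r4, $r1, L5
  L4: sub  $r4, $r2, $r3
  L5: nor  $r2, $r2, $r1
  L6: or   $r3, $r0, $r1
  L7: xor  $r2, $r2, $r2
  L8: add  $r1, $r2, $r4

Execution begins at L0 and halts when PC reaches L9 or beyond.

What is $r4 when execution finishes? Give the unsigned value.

PC=0  sub  $r2, $r4, $r4     | $r0=0 $r1=11 $r2=0 $r3=3 $r4=6
PC=1  or   $r2, $r3, $r4     | $r0=0 $r1=11 $r2=7 $r3=3 $r4=6
PC=2  and  $r4, $r1, $r1     | $r0=0 $r1=11 $r2=7 $r3=3 $r4=11
PC=3  beq  $r4, $r1, L5      | $r0=0 $r1=11 $r2=7 $r3=3 $r4=11  [TAKEN]
PC=4  sub  $r4, $r2, $r3     | $r0=0 $r1=11 $r2=7 $r3=3 $r4=4
PC=5  nor  $r2, $r2, $r1     | $r0=0 $r1=11 $r2=65520 $r3=3 $r4=4
PC=6  or   $r3, $r0, $r1     | $r0=0 $r1=11 $r2=65520 $r3=11 $r4=4
PC=7  xor  $r2, $r2, $r2     | $r0=0 $r1=11 $r2=0 $r3=11 $r4=4
PC=8  add  $r1, $r2, $r4     | $r0=0 $r1=4 $r2=0 $r3=11 $r4=4

4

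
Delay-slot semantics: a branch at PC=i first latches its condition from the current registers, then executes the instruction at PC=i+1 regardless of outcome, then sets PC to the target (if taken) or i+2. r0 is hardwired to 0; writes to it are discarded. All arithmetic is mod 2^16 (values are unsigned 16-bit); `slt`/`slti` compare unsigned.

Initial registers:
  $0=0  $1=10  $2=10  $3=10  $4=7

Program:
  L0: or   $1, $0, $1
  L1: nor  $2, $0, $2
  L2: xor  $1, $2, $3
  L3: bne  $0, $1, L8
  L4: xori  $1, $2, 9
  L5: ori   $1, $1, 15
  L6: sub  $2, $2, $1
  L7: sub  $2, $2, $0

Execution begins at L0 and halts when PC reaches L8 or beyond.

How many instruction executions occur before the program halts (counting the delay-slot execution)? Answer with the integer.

[0] or   $1, $0, $1  →  {$0:0, $1:10, $2:10, $3:10, $4:7}
[1] nor  $2, $0, $2  →  {$0:0, $1:10, $2:65525, $3:10, $4:7}
[2] xor  $1, $2, $3  →  {$0:0, $1:65535, $2:65525, $3:10, $4:7}
[3] bne  $0, $1, L8  →  {$0:0, $1:65535, $2:65525, $3:10, $4:7}  ⟨branch taken⟩
[4] xori  $1, $2, 9  →  {$0:0, $1:65532, $2:65525, $3:10, $4:7}

5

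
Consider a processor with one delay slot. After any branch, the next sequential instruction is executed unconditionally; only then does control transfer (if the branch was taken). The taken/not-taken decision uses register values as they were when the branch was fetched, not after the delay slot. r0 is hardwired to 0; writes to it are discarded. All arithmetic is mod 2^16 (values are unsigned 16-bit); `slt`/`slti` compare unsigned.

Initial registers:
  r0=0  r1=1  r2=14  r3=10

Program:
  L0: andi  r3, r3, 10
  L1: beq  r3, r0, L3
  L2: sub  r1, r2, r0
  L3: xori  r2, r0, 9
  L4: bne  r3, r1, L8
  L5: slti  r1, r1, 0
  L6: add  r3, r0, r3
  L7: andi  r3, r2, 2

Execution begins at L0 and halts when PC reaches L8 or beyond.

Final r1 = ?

  step pc=0: andi  r3, r3, 10  regs=(0,1,14,10)
  step pc=1: beq  r3, r0, L3  cond=F  regs=(0,1,14,10)
  step pc=2: sub  r1, r2, r0  regs=(0,14,14,10)
  step pc=3: xori  r2, r0, 9  regs=(0,14,9,10)
  step pc=4: bne  r3, r1, L8  cond=T  regs=(0,14,9,10)
  step pc=5: slti  r1, r1, 0  regs=(0,0,9,10)

0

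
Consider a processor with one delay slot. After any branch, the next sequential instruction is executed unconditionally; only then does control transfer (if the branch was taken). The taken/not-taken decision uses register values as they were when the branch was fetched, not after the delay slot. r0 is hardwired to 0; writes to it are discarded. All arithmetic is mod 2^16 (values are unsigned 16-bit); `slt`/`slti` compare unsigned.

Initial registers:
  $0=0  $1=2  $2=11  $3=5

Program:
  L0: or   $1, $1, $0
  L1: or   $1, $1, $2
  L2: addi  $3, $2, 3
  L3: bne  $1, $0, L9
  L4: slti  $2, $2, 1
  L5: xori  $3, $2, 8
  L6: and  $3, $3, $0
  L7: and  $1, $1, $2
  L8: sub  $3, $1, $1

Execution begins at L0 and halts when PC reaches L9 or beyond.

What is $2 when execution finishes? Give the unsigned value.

0

#0 or   $1, $1, $0 ; 0/2/11/5
#1 or   $1, $1, $2 ; 0/11/11/5
#2 addi  $3, $2, 3 ; 0/11/11/14
#3 bne  $1, $0, L9 ; 0/11/11/14 ; →target
#4 slti  $2, $2, 1 ; 0/11/0/14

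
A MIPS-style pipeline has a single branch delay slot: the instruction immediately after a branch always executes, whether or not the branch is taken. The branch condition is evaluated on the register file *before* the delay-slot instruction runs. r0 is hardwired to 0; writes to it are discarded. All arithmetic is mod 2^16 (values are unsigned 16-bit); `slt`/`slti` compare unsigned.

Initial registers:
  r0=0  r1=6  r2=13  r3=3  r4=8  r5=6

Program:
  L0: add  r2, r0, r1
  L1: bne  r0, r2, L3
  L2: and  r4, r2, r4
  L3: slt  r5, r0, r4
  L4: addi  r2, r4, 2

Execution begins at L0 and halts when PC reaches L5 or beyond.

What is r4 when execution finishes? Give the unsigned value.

0

  step pc=0: add  r2, r0, r1  regs=(0,6,6,3,8,6)
  step pc=1: bne  r0, r2, L3  cond=T  regs=(0,6,6,3,8,6)
  step pc=2: and  r4, r2, r4  regs=(0,6,6,3,0,6)
  step pc=3: slt  r5, r0, r4  regs=(0,6,6,3,0,0)
  step pc=4: addi  r2, r4, 2  regs=(0,6,2,3,0,0)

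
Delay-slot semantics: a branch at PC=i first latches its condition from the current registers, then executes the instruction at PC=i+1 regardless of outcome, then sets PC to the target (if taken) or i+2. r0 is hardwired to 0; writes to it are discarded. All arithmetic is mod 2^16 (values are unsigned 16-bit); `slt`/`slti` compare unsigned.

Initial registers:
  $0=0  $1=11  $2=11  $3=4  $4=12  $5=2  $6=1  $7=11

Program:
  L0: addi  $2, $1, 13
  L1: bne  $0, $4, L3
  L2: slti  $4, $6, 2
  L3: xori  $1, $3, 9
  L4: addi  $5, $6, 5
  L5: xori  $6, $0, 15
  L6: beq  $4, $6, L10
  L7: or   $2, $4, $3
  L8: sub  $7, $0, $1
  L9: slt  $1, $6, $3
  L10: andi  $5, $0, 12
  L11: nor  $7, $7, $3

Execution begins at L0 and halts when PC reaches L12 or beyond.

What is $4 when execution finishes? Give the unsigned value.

PC=0  addi  $2, $1, 13       | $0=0 $1=11 $2=24 $3=4 $4=12 $5=2 $6=1 $7=11
PC=1  bne  $0, $4, L3        | $0=0 $1=11 $2=24 $3=4 $4=12 $5=2 $6=1 $7=11  [TAKEN]
PC=2  slti  $4, $6, 2        | $0=0 $1=11 $2=24 $3=4 $4=1 $5=2 $6=1 $7=11
PC=3  xori  $1, $3, 9        | $0=0 $1=13 $2=24 $3=4 $4=1 $5=2 $6=1 $7=11
PC=4  addi  $5, $6, 5        | $0=0 $1=13 $2=24 $3=4 $4=1 $5=6 $6=1 $7=11
PC=5  xori  $6, $0, 15       | $0=0 $1=13 $2=24 $3=4 $4=1 $5=6 $6=15 $7=11
PC=6  beq  $4, $6, L10       | $0=0 $1=13 $2=24 $3=4 $4=1 $5=6 $6=15 $7=11  [not taken]
PC=7  or   $2, $4, $3        | $0=0 $1=13 $2=5 $3=4 $4=1 $5=6 $6=15 $7=11
PC=8  sub  $7, $0, $1        | $0=0 $1=13 $2=5 $3=4 $4=1 $5=6 $6=15 $7=65523
PC=9  slt  $1, $6, $3        | $0=0 $1=0 $2=5 $3=4 $4=1 $5=6 $6=15 $7=65523
PC=10 andi  $5, $0, 12       | $0=0 $1=0 $2=5 $3=4 $4=1 $5=0 $6=15 $7=65523
PC=11 nor  $7, $7, $3        | $0=0 $1=0 $2=5 $3=4 $4=1 $5=0 $6=15 $7=8

1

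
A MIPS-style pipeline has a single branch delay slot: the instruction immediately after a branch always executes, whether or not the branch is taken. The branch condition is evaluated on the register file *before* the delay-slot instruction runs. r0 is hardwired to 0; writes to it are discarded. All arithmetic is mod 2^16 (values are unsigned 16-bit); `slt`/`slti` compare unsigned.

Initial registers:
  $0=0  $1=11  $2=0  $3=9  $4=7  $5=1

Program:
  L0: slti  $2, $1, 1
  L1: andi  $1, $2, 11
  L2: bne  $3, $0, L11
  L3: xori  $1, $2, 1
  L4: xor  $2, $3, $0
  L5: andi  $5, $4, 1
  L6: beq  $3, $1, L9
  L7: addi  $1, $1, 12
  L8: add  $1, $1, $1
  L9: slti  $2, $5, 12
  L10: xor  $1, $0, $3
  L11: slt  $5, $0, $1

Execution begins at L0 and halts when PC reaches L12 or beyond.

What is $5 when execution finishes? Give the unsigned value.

#0 slti  $2, $1, 1 ; 0/11/0/9/7/1
#1 andi  $1, $2, 11 ; 0/0/0/9/7/1
#2 bne  $3, $0, L11 ; 0/0/0/9/7/1 ; →target
#3 xori  $1, $2, 1 ; 0/1/0/9/7/1
#11 slt  $5, $0, $1 ; 0/1/0/9/7/1

1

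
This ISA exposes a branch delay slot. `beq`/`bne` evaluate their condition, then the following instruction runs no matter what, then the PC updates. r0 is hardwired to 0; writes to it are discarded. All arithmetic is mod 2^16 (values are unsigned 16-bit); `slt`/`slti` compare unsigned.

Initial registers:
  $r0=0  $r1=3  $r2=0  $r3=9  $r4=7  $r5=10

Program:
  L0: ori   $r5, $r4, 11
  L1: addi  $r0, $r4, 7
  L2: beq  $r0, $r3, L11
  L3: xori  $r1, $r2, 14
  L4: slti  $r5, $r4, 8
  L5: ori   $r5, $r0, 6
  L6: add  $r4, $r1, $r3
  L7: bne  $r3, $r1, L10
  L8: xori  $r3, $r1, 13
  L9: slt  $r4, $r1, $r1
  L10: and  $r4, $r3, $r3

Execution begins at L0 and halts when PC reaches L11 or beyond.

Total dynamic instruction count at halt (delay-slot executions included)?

10

PC=0  ori   $r5, $r4, 11     | $r0=0 $r1=3 $r2=0 $r3=9 $r4=7 $r5=15
PC=1  addi  $r0, $r4, 7      | $r0=0 $r1=3 $r2=0 $r3=9 $r4=7 $r5=15
PC=2  beq  $r0, $r3, L11     | $r0=0 $r1=3 $r2=0 $r3=9 $r4=7 $r5=15  [not taken]
PC=3  xori  $r1, $r2, 14     | $r0=0 $r1=14 $r2=0 $r3=9 $r4=7 $r5=15
PC=4  slti  $r5, $r4, 8      | $r0=0 $r1=14 $r2=0 $r3=9 $r4=7 $r5=1
PC=5  ori   $r5, $r0, 6      | $r0=0 $r1=14 $r2=0 $r3=9 $r4=7 $r5=6
PC=6  add  $r4, $r1, $r3     | $r0=0 $r1=14 $r2=0 $r3=9 $r4=23 $r5=6
PC=7  bne  $r3, $r1, L10     | $r0=0 $r1=14 $r2=0 $r3=9 $r4=23 $r5=6  [TAKEN]
PC=8  xori  $r3, $r1, 13     | $r0=0 $r1=14 $r2=0 $r3=3 $r4=23 $r5=6
PC=10 and  $r4, $r3, $r3     | $r0=0 $r1=14 $r2=0 $r3=3 $r4=3 $r5=6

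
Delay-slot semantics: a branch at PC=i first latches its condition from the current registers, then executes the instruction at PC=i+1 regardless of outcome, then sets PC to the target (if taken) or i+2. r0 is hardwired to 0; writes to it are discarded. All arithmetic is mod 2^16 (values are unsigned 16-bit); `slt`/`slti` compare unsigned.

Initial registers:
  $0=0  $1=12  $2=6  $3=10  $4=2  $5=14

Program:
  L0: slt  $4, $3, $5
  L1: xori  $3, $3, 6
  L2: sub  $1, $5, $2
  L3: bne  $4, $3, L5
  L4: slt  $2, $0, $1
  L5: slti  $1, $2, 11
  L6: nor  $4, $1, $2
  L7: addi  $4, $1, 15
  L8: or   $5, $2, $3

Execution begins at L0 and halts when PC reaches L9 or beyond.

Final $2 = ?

1

#0 slt  $4, $3, $5 ; 0/12/6/10/1/14
#1 xori  $3, $3, 6 ; 0/12/6/12/1/14
#2 sub  $1, $5, $2 ; 0/8/6/12/1/14
#3 bne  $4, $3, L5 ; 0/8/6/12/1/14 ; →target
#4 slt  $2, $0, $1 ; 0/8/1/12/1/14
#5 slti  $1, $2, 11 ; 0/1/1/12/1/14
#6 nor  $4, $1, $2 ; 0/1/1/12/65534/14
#7 addi  $4, $1, 15 ; 0/1/1/12/16/14
#8 or   $5, $2, $3 ; 0/1/1/12/16/13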